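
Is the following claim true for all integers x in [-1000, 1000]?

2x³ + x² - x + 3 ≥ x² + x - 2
The claim fails at x = -2:
x = -2: LHS = 2·(-2)³ + (-2)² - (-2) + 3 = -7, RHS = (-2)² + (-2) - 2 = 0; -7 ≥ 0 — FAILS

Because a single integer refutes it, the statement is false.

Answer: False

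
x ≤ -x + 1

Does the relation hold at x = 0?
x = 0: RHS = -0 + 1 = 1; 0 ≤ 1 — holds

The relation is satisfied at x = 0.

Answer: Yes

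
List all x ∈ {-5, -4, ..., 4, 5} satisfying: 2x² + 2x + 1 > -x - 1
Over all integers in [-5, 5], LHS − RHS is smallest at x = -1, where it equals 1:
x = -1: LHS = 2·(-1)² + 2·(-1) + 1 = 1, RHS = -(-1) - 1 = 0; 1 > 0 — holds
At the ends of the range:
x = -5: LHS = 2·(-5)² + 2·(-5) + 1 = 41, RHS = -(-5) - 1 = 4; 41 > 4 — holds
x = 5: LHS = 2·5² + 2·5 + 1 = 61, RHS = -5 - 1 = -6; 61 > -6 — holds
Hence LHS − RHS is never zero or negative, i.e. LHS > RHS throughout, so the relation holds for every integer in [-5, 5].

Answer: All integers in [-5, 5]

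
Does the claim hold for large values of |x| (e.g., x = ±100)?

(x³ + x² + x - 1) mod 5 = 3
x = 100: LHS = (100³ + 100² + 100 - 1) mod 5 = 1010099 mod 5 = 4; 4 = 3 — FAILS
x = -100: LHS = ((-100)³ + (-100)² + (-100) - 1) mod 5 = (-990101) mod 5 = 4; 4 = 3 — FAILS

Answer: No, fails for both x = 100 and x = -100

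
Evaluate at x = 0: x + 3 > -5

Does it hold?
x = 0: LHS = 0 + 3 = 3; 3 > -5 — holds

The relation is satisfied at x = 0.

Answer: Yes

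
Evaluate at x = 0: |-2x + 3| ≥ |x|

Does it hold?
x = 0: LHS = |-2·0 + 3| = |3| = 3, RHS = |0| = 0; 3 ≥ 0 — holds

The relation is satisfied at x = 0.

Answer: Yes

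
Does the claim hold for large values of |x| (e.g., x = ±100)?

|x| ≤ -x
x = 100: LHS = |100| = 100; 100 ≤ -100 — FAILS
x = -100: LHS = |-100| = 100, RHS = -(-100) = 100; 100 ≤ 100 — holds

Answer: Partially: fails for x = 100, holds for x = -100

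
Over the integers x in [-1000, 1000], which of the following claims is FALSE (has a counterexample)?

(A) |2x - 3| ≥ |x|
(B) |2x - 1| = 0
(A) x = 2: LHS = |2·2 - 3| = |1| = 1, RHS = |2| = 2; 1 ≥ 2 — FAILS
(B) x = 0: LHS = |2·0 - 1| = |-1| = 1; 1 = 0 — FAILS

Answer: Both A and B are false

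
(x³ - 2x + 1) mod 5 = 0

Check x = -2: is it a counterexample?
Substitute x = -2 into the relation:
x = -2: LHS = ((-2)³ - 2·(-2) + 1) mod 5 = (-3) mod 5 = 2; 2 = 0 — FAILS

Since the claim fails at x = -2, this value is a counterexample.

Answer: Yes, x = -2 is a counterexample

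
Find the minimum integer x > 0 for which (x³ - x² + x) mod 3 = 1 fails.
Testing positive integers:
x = 1: LHS = (1³ - 1² + 1) mod 3 = 1 mod 3 = 1; 1 = 1 — holds
x = 2: LHS = (2³ - 2² + 2) mod 3 = 6 mod 3 = 0; 0 = 1 — FAILS  ← smallest positive counterexample

Answer: x = 2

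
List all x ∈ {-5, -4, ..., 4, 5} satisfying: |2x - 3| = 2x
Track d = LHS − RHS over the integers in [-5, 5]. Equality would need d = 0, but d changes sign only between consecutive integers, jumping over 0:
x = 0: LHS = |2·0 - 3| = |-3| = 3, RHS = 2·0 = 0; 3 = 0 — FAILS  (d = 3)
x = 1: LHS = |2·1 - 3| = |-1| = 1, RHS = 2·1 = 2; 1 = 2 — FAILS  (d = -1)
Away from these crossings d keeps a constant sign, and checking every integer in [-5, 5] confirms d ≠ 0 throughout. Hence the two sides are never equal, so the claimed relation (=) fails for every integer in [-5, 5].

Answer: None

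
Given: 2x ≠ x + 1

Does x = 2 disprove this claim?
Substitute x = 2 into the relation:
x = 2: LHS = 2·2 = 4, RHS = 2 + 1 = 3; 4 ≠ 3 — holds

The claim holds here, so x = 2 is not a counterexample. (A counterexample exists elsewhere, e.g. x = 1.)

Answer: No, x = 2 is not a counterexample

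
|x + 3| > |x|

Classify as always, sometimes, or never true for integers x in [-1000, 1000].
Holds at x = 0: LHS = |0 + 3| = |3| = 3, RHS = |0| = 0; 3 > 0 — holds
Fails at x = -2: LHS = |(-2) + 3| = |1| = 1, RHS = |-2| = 2; 1 > 2 — FAILS
It is satisfied by some integers in the range but not all.

Answer: Sometimes true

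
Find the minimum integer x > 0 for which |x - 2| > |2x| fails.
Testing positive integers:
x = 1: LHS = |1 - 2| = |-1| = 1, RHS = |2·1| = |2| = 2; 1 > 2 — FAILS  ← smallest positive counterexample

Answer: x = 1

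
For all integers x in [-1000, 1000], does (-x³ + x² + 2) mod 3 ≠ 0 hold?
For a polynomial with integer coefficients, its value mod 3 depends only on x mod 3, so it suffices to check one representative of each residue class, x = 0, 1, 2:
x = 0: LHS = (-0³ + 0² + 2) mod 3 = 2 mod 3 = 2; 2 ≠ 0 — holds
x = 1: LHS = (-1³ + 1² + 2) mod 3 = 2 mod 3 = 2; 2 ≠ 0 — holds
x = 2: LHS = (-2³ + 2² + 2) mod 3 = (-2) mod 3 = 1; 1 ≠ 0 — holds
The relation holds in every residue class, so the relation holds for every integer in [-1000, 1000].

No counterexample exists.

Answer: True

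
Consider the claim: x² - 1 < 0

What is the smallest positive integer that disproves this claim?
Testing positive integers:
x = 1: LHS = 1² - 1 = 0; 0 < 0 — FAILS  ← smallest positive counterexample

Answer: x = 1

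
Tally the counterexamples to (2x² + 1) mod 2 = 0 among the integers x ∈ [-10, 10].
Counterexamples in [-10, 10]: {-10, -9, -8, -7, -6, -5, -4, -3, -2, -1, 0, 1, 2, 3, 4, 5, 6, 7, 8, 9, 10}.

Counting them gives 21 values.

Answer: 21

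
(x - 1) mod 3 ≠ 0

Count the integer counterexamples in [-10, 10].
Counterexamples in [-10, 10]: {-8, -5, -2, 1, 4, 7, 10}.

Counting them gives 7 values.

Answer: 7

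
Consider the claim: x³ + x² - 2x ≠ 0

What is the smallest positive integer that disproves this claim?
Testing positive integers:
x = 1: LHS = 1³ + 1² - 2·1 = 0; 0 ≠ 0 — FAILS  ← smallest positive counterexample

Answer: x = 1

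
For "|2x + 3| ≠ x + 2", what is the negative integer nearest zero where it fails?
Testing negative integers from -1 downward:
x = -1: LHS = |2·(-1) + 3| = |1| = 1, RHS = (-1) + 2 = 1; 1 ≠ 1 — FAILS  ← closest negative counterexample to 0

Answer: x = -1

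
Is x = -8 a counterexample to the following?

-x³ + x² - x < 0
Substitute x = -8 into the relation:
x = -8: LHS = -(-8)³ + (-8)² - (-8) = 584; 584 < 0 — FAILS

Since the claim fails at x = -8, this value is a counterexample.

Answer: Yes, x = -8 is a counterexample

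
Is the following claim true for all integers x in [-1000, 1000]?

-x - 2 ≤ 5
The claim fails at x = -8:
x = -8: LHS = -(-8) - 2 = 6; 6 ≤ 5 — FAILS

Because a single integer refutes it, the statement is false.

Answer: False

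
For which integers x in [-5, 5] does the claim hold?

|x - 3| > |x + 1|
Holds for: {-5, -4, -3, -2, -1, 0}
Fails for: {1, 2, 3, 4, 5}

Answer: {-5, -4, -3, -2, -1, 0}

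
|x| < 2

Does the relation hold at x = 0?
x = 0: LHS = |0| = 0; 0 < 2 — holds

The relation is satisfied at x = 0.

Answer: Yes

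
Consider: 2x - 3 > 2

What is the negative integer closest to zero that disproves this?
Testing negative integers from -1 downward:
x = -1: LHS = 2·(-1) - 3 = -5; -5 > 2 — FAILS  ← closest negative counterexample to 0

Answer: x = -1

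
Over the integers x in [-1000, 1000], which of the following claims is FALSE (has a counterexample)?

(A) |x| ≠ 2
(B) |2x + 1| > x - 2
(A) x = 2: LHS = |2| = 2; 2 ≠ 2 — FAILS

(B) Over all integers in [-1000, 1000], LHS − RHS is smallest at x = 0, where it equals 3:
x = 0: LHS = |2·0 + 1| = |1| = 1, RHS = 0 - 2 = -2; 1 > -2 — holds
At the ends of the range:
x = -1000: LHS = |2·(-1000) + 1| = |-1999| = 1999, RHS = (-1000) - 2 = -1002; 1999 > -1002 — holds
x = 1000: LHS = |2·1000 + 1| = |2001| = 2001, RHS = 1000 - 2 = 998; 2001 > 998 — holds
Hence LHS − RHS is never zero or negative, i.e. LHS > RHS throughout, so the relation holds for every integer in [-1000, 1000].

Only (A) has a counterexample.

Answer: A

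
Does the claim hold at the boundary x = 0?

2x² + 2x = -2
x = 0: LHS = 2·0² + 2·0 = 0; 0 = -2 — FAILS

The relation fails at x = 0, so x = 0 is a counterexample.

Answer: No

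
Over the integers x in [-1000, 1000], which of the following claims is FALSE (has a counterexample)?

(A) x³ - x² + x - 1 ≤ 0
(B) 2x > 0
(A) x = 2: LHS = 2³ - 2² + 2 - 1 = 5; 5 ≤ 0 — FAILS
(B) x = 0: LHS = 2·0 = 0; 0 > 0 — FAILS

Answer: Both A and B are false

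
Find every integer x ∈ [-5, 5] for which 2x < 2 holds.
Holds for: {-5, -4, -3, -2, -1, 0}
Fails for: {1, 2, 3, 4, 5}

Answer: {-5, -4, -3, -2, -1, 0}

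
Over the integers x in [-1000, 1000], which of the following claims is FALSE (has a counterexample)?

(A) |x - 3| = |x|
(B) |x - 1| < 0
(A) x = 0: LHS = |0 - 3| = |-3| = 3, RHS = |0| = 0; 3 = 0 — FAILS
(B) x = 0: LHS = |0 - 1| = |-1| = 1; 1 < 0 — FAILS

Answer: Both A and B are false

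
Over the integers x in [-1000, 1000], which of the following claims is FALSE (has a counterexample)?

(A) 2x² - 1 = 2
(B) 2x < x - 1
(A) x = 0: LHS = 2·0² - 1 = -1; -1 = 2 — FAILS
(B) x = 0: LHS = 2·0 = 0, RHS = 0 - 1 = -1; 0 < -1 — FAILS

Answer: Both A and B are false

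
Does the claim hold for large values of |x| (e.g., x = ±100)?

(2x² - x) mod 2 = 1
x = 100: LHS = (2·100² - 100) mod 2 = 19900 mod 2 = 0; 0 = 1 — FAILS
x = -100: LHS = (2·(-100)² - (-100)) mod 2 = 20100 mod 2 = 0; 0 = 1 — FAILS

Answer: No, fails for both x = 100 and x = -100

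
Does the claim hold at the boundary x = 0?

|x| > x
x = 0: LHS = |0| = 0; 0 > 0 — FAILS

The relation fails at x = 0, so x = 0 is a counterexample.

Answer: No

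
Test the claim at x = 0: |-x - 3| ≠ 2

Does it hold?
x = 0: LHS = |-0 - 3| = |-3| = 3; 3 ≠ 2 — holds

The relation is satisfied at x = 0.

Answer: Yes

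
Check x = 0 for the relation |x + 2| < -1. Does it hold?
x = 0: LHS = |0 + 2| = |2| = 2; 2 < -1 — FAILS

The relation fails at x = 0, so x = 0 is a counterexample.

Answer: No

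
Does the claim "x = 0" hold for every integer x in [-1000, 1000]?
The claim fails at x = 1:
x = 1: 1 = 0 — FAILS

Because a single integer refutes it, the statement is false.

Answer: False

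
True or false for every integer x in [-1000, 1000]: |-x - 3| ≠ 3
The claim fails at x = 0:
x = 0: LHS = |-0 - 3| = |-3| = 3; 3 ≠ 3 — FAILS

Because a single integer refutes it, the statement is false.

Answer: False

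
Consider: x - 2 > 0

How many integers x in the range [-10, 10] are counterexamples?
Counterexamples in [-10, 10]: {-10, -9, -8, -7, -6, -5, -4, -3, -2, -1, 0, 1, 2}.

Counting them gives 13 values.

Answer: 13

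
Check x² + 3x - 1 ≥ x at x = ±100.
x = 100: LHS = 100² + 3·100 - 1 = 10299; 10299 ≥ 100 — holds
x = -100: LHS = (-100)² + 3·(-100) - 1 = 9699; 9699 ≥ -100 — holds

Answer: Yes, holds for both x = 100 and x = -100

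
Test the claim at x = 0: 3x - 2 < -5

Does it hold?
x = 0: LHS = 3·0 - 2 = -2; -2 < -5 — FAILS

The relation fails at x = 0, so x = 0 is a counterexample.

Answer: No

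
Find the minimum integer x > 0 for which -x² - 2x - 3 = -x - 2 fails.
Testing positive integers:
x = 1: LHS = -1² - 2·1 - 3 = -6, RHS = -1 - 2 = -3; -6 = -3 — FAILS  ← smallest positive counterexample

Answer: x = 1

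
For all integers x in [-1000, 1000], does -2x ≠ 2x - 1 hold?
Track d = LHS − RHS over the integers in [-1000, 1000]. Equality would need d = 0, but d changes sign only between consecutive integers, jumping over 0:
x = 0: LHS = -2·0 = 0, RHS = 2·0 - 1 = -1; 0 ≠ -1 — holds  (d = 1)
x = 1: LHS = -2·1 = -2, RHS = 2·1 - 1 = 1; -2 ≠ 1 — holds  (d = -3)
Away from these crossings d keeps a constant sign, and checking every integer in [-1000, 1000] confirms d ≠ 0 throughout. Hence the two sides are never equal, so the relation holds for every integer in [-1000, 1000].

No counterexample exists.

Answer: True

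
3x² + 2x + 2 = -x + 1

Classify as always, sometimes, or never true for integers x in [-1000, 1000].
Over all integers in [-1000, 1000], LHS − RHS is always positive; it is smallest at x = 0, where it equals 1:
x = 0: LHS = 3·0² + 2·0 + 2 = 2, RHS = -0 + 1 = 1; 2 = 1 — FAILS
At the ends of the range:
x = -1000: LHS = 3·(-1000)² + 2·(-1000) + 2 = 2998002, RHS = -(-1000) + 1 = 1001; 2998002 = 1001 — FAILS
x = 1000: LHS = 3·1000² + 2·1000 + 2 = 3002002, RHS = -1000 + 1 = -999; 3002002 = -999 — FAILS
Hence LHS − RHS is never 0, i.e. the two sides are never equal, so the claimed relation (=) fails for every integer in [-1000, 1000].

No integer in the range satisfies it.

Answer: Never true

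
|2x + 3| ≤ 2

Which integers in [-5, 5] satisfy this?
Holds for: {-2, -1}
Fails for: {-5, -4, -3, 0, 1, 2, 3, 4, 5}

Answer: {-2, -1}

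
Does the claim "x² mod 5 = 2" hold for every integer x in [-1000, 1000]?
The claim fails at x = 0:
x = 0: LHS = (0²) mod 5 = 0 mod 5 = 0; 0 = 2 — FAILS

Because a single integer refutes it, the statement is false.

Answer: False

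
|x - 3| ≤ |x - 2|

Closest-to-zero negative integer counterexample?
Testing negative integers from -1 downward:
x = -1: LHS = |(-1) - 3| = |-4| = 4, RHS = |(-1) - 2| = |-3| = 3; 4 ≤ 3 — FAILS  ← closest negative counterexample to 0

Answer: x = -1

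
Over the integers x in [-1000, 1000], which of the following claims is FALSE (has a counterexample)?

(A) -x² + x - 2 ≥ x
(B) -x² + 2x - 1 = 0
(A) x = 0: LHS = -0² + 0 - 2 = -2; -2 ≥ 0 — FAILS
(B) x = 0: LHS = -0² + 2·0 - 1 = -1; -1 = 0 — FAILS

Answer: Both A and B are false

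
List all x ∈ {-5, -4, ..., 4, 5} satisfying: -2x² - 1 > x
Over all integers in [-5, 5], LHS − RHS is largest at x = 0, where it equals -1:
x = 0: LHS = -2·0² - 1 = -1; -1 > 0 — FAILS
At the ends of the range:
x = -5: LHS = -2·(-5)² - 1 = -51; -51 > -5 — FAILS
x = 5: LHS = -2·5² - 1 = -51; -51 > 5 — FAILS
Hence LHS − RHS is never positive, i.e. LHS ≤ RHS throughout, so the claimed relation (>) fails for every integer in [-5, 5].

Answer: None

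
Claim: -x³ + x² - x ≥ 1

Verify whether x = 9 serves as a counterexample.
Substitute x = 9 into the relation:
x = 9: LHS = -9³ + 9² - 9 = -657; -657 ≥ 1 — FAILS

Since the claim fails at x = 9, this value is a counterexample.

Answer: Yes, x = 9 is a counterexample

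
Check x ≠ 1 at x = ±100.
x = 100: 100 ≠ 1 — holds
x = -100: -100 ≠ 1 — holds

Answer: Yes, holds for both x = 100 and x = -100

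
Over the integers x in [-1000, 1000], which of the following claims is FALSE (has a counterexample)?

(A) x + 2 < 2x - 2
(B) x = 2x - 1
(A) x = 0: LHS = 0 + 2 = 2, RHS = 2·0 - 2 = -2; 2 < -2 — FAILS
(B) x = 0: RHS = 2·0 - 1 = -1; 0 = -1 — FAILS

Answer: Both A and B are false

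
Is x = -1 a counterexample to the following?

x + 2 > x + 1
Substitute x = -1 into the relation:
x = -1: LHS = (-1) + 2 = 1, RHS = (-1) + 1 = 0; 1 > 0 — holds

The relation holds at x = -1, so it is not a counterexample.

Answer: No, x = -1 is not a counterexample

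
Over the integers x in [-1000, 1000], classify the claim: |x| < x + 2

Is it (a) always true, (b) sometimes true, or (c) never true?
Holds at x = 0: LHS = |0| = 0, RHS = 0 + 2 = 2; 0 < 2 — holds
Fails at x = -1: LHS = |-1| = 1, RHS = (-1) + 2 = 1; 1 < 1 — FAILS
It is satisfied by some integers in the range but not all.

Answer: Sometimes true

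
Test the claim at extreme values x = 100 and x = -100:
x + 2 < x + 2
x = 100: LHS = 100 + 2 = 102, RHS = 100 + 2 = 102; 102 < 102 — FAILS
x = -100: LHS = (-100) + 2 = -98, RHS = (-100) + 2 = -98; -98 < -98 — FAILS

Answer: No, fails for both x = 100 and x = -100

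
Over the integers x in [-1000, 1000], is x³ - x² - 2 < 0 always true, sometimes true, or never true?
Holds at x = 0: LHS = 0³ - 0² - 2 = -2; -2 < 0 — holds
Fails at x = 2: LHS = 2³ - 2² - 2 = 2; 2 < 0 — FAILS
It is satisfied by some integers in the range but not all.

Answer: Sometimes true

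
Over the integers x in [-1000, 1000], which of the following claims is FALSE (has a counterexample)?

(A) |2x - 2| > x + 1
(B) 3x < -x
(A) x = 1: LHS = |2·1 - 2| = |0| = 0, RHS = 1 + 1 = 2; 0 > 2 — FAILS
(B) x = 0: LHS = 3·0 = 0, RHS = -0 = 0; 0 < 0 — FAILS

Answer: Both A and B are false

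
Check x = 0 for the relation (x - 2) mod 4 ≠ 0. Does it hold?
x = 0: LHS = (0 - 2) mod 4 = (-2) mod 4 = 2; 2 ≠ 0 — holds

The relation is satisfied at x = 0.

Answer: Yes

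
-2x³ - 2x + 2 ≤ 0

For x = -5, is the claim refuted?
Substitute x = -5 into the relation:
x = -5: LHS = -2·(-5)³ - 2·(-5) + 2 = 262; 262 ≤ 0 — FAILS

Since the claim fails at x = -5, this value is a counterexample.

Answer: Yes, x = -5 is a counterexample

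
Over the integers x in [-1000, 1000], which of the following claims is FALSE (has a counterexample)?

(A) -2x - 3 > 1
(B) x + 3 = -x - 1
(A) x = 0: LHS = -2·0 - 3 = -3; -3 > 1 — FAILS
(B) x = 0: LHS = 0 + 3 = 3, RHS = -0 - 1 = -1; 3 = -1 — FAILS

Answer: Both A and B are false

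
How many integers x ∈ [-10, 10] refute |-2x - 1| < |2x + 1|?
Counterexamples in [-10, 10]: {-10, -9, -8, -7, -6, -5, -4, -3, -2, -1, 0, 1, 2, 3, 4, 5, 6, 7, 8, 9, 10}.

Counting them gives 21 values.

Answer: 21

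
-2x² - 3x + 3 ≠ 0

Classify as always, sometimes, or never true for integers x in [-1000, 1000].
Track d = LHS − RHS over the integers in [-1000, 1000]. Equality would need d = 0, but d changes sign only between consecutive integers, jumping over 0:
x = -3: LHS = -2·(-3)² - 3·(-3) + 3 = -6; -6 ≠ 0 — holds  (d = -6)
x = -2: LHS = -2·(-2)² - 3·(-2) + 3 = 1; 1 ≠ 0 — holds  (d = 1)
x = 0: LHS = -2·0² - 3·0 + 3 = 3; 3 ≠ 0 — holds  (d = 3)
x = 1: LHS = -2·1² - 3·1 + 3 = -2; -2 ≠ 0 — holds  (d = -2)
Away from these crossings d keeps a constant sign, and checking every integer in [-1000, 1000] confirms d ≠ 0 throughout. Hence the two sides are never equal, so the relation holds for every integer in [-1000, 1000].

No counterexample exists.

Answer: Always true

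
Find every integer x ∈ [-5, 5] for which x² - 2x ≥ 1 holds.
Holds for: {-5, -4, -3, -2, -1, 3, 4, 5}
Fails for: {0, 1, 2}

Answer: {-5, -4, -3, -2, -1, 3, 4, 5}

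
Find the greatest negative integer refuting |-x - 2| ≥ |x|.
Testing negative integers from -1 downward:
x = -1: LHS = |-(-1) - 2| = |-1| = 1, RHS = |-1| = 1; 1 ≥ 1 — holds
x = -2: LHS = |-(-2) - 2| = |0| = 0, RHS = |-2| = 2; 0 ≥ 2 — FAILS  ← closest negative counterexample to 0

Answer: x = -2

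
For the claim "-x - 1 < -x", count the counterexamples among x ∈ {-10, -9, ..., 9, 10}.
Over all integers in [-10, 10], LHS − RHS is largest at x = 0, where it equals -1:
x = 0: LHS = -0 - 1 = -1, RHS = -0 = 0; -1 < 0 — holds
At the ends of the range:
x = -10: LHS = -(-10) - 1 = 9, RHS = -(-10) = 10; 9 < 10 — holds
x = 10: LHS = -10 - 1 = -11; -11 < -10 — holds
Hence LHS − RHS is never zero or positive, i.e. LHS < RHS throughout, so the relation holds for every integer in [-10, 10].

No counterexample appears in that range.

Answer: 0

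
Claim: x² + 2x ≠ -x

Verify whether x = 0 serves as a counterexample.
Substitute x = 0 into the relation:
x = 0: LHS = 0² + 2·0 = 0, RHS = -0 = 0; 0 ≠ 0 — FAILS

Since the claim fails at x = 0, this value is a counterexample.

Answer: Yes, x = 0 is a counterexample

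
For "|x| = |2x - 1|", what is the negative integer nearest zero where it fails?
Testing negative integers from -1 downward:
x = -1: LHS = |-1| = 1, RHS = |2·(-1) - 1| = |-3| = 3; 1 = 3 — FAILS  ← closest negative counterexample to 0

Answer: x = -1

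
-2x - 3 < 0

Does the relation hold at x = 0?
x = 0: LHS = -2·0 - 3 = -3; -3 < 0 — holds

The relation is satisfied at x = 0.

Answer: Yes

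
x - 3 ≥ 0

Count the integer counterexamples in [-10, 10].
Counterexamples in [-10, 10]: {-10, -9, -8, -7, -6, -5, -4, -3, -2, -1, 0, 1, 2}.

Counting them gives 13 values.

Answer: 13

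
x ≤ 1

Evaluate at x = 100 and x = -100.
x = 100: 100 ≤ 1 — FAILS
x = -100: -100 ≤ 1 — holds

Answer: Partially: fails for x = 100, holds for x = -100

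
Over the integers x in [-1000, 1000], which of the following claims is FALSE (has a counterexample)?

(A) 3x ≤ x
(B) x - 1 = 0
(A) x = 1: LHS = 3·1 = 3; 3 ≤ 1 — FAILS
(B) x = 0: LHS = 0 - 1 = -1; -1 = 0 — FAILS

Answer: Both A and B are false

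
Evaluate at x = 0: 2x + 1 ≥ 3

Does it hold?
x = 0: LHS = 2·0 + 1 = 1; 1 ≥ 3 — FAILS

The relation fails at x = 0, so x = 0 is a counterexample.

Answer: No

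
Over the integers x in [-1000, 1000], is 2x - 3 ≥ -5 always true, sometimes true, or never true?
Holds at x = 0: LHS = 2·0 - 3 = -3; -3 ≥ -5 — holds
Fails at x = -2: LHS = 2·(-2) - 3 = -7; -7 ≥ -5 — FAILS
It is satisfied by some integers in the range but not all.

Answer: Sometimes true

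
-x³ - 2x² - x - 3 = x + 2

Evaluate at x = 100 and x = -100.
x = 100: LHS = -100³ - 2·100² - 100 - 3 = -1020103, RHS = 100 + 2 = 102; -1020103 = 102 — FAILS
x = -100: LHS = -(-100)³ - 2·(-100)² - (-100) - 3 = 980097, RHS = (-100) + 2 = -98; 980097 = -98 — FAILS

Answer: No, fails for both x = 100 and x = -100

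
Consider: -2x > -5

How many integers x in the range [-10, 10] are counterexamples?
Counterexamples in [-10, 10]: {3, 4, 5, 6, 7, 8, 9, 10}.

Counting them gives 8 values.

Answer: 8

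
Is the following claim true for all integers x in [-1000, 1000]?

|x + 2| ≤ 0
The claim fails at x = 0:
x = 0: LHS = |0 + 2| = |2| = 2; 2 ≤ 0 — FAILS

Because a single integer refutes it, the statement is false.

Answer: False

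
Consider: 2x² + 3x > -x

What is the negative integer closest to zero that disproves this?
Testing negative integers from -1 downward:
x = -1: LHS = 2·(-1)² + 3·(-1) = -1, RHS = -(-1) = 1; -1 > 1 — FAILS  ← closest negative counterexample to 0

Answer: x = -1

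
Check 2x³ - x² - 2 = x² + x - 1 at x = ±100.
x = 100: LHS = 2·100³ - 100² - 2 = 1989998, RHS = 100² + 100 - 1 = 10099; 1989998 = 10099 — FAILS
x = -100: LHS = 2·(-100)³ - (-100)² - 2 = -2010002, RHS = (-100)² + (-100) - 1 = 9899; -2010002 = 9899 — FAILS

Answer: No, fails for both x = 100 and x = -100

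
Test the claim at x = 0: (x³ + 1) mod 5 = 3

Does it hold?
x = 0: LHS = (0³ + 1) mod 5 = 1 mod 5 = 1; 1 = 3 — FAILS

The relation fails at x = 0, so x = 0 is a counterexample.

Answer: No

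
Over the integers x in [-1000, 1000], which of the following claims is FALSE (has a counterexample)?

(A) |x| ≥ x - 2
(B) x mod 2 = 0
(A) Over all integers in [-1000, 1000], LHS − RHS is smallest at x = 0, where it equals 2:
x = 0: LHS = |0| = 0, RHS = 0 - 2 = -2; 0 ≥ -2 — holds
At the ends of the range:
x = -1000: LHS = |-1000| = 1000, RHS = (-1000) - 2 = -1002; 1000 ≥ -1002 — holds
x = 1000: LHS = |1000| = 1000, RHS = 1000 - 2 = 998; 1000 ≥ 998 — holds
Hence LHS − RHS is never negative, i.e. LHS ≥ RHS throughout, so the relation holds for every integer in [-1000, 1000].

(B) x = 1: LHS = 1 mod 2 = 1; 1 = 0 — FAILS

Only (B) has a counterexample.

Answer: B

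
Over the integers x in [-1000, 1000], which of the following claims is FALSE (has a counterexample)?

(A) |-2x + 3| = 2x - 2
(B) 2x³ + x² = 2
(A) x = 0: LHS = |-2·0 + 3| = |3| = 3, RHS = 2·0 - 2 = -2; 3 = -2 — FAILS
(B) x = 0: LHS = 2·0³ + 0² = 0; 0 = 2 — FAILS

Answer: Both A and B are false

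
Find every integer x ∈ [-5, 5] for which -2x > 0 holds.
Holds for: {-5, -4, -3, -2, -1}
Fails for: {0, 1, 2, 3, 4, 5}

Answer: {-5, -4, -3, -2, -1}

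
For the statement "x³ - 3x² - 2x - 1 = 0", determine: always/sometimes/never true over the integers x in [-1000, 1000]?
Track d = LHS − RHS over the integers in [-1000, 1000]. Equality would need d = 0, but d changes sign only between consecutive integers, jumping over 0:
x = 3: LHS = 3³ - 3·3² - 2·3 - 1 = -7; -7 = 0 — FAILS  (d = -7)
x = 4: LHS = 4³ - 3·4² - 2·4 - 1 = 7; 7 = 0 — FAILS  (d = 7)
Away from these crossings d keeps a constant sign, and checking every integer in [-1000, 1000] confirms d ≠ 0 throughout. Hence the two sides are never equal, so the claimed relation (=) fails for every integer in [-1000, 1000].

No integer in the range satisfies it.

Answer: Never true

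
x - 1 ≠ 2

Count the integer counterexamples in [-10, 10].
Counterexamples in [-10, 10]: {3}.

Counting them gives 1 values.

Answer: 1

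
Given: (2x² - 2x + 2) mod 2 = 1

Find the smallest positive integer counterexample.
Testing positive integers:
x = 1: LHS = (2·1² - 2·1 + 2) mod 2 = 2 mod 2 = 0; 0 = 1 — FAILS  ← smallest positive counterexample

Answer: x = 1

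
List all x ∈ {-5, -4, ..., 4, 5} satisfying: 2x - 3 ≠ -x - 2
Track d = LHS − RHS over the integers in [-5, 5]. Equality would need d = 0, but d changes sign only between consecutive integers, jumping over 0:
x = 0: LHS = 2·0 - 3 = -3, RHS = -0 - 2 = -2; -3 ≠ -2 — holds  (d = -1)
x = 1: LHS = 2·1 - 3 = -1, RHS = -1 - 2 = -3; -1 ≠ -3 — holds  (d = 2)
Away from these crossings d keeps a constant sign, and checking every integer in [-5, 5] confirms d ≠ 0 throughout. Hence the two sides are never equal, so the relation holds for every integer in [-5, 5].

Answer: All integers in [-5, 5]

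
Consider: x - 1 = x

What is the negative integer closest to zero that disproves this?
Testing negative integers from -1 downward:
x = -1: LHS = (-1) - 1 = -2; -2 = -1 — FAILS  ← closest negative counterexample to 0

Answer: x = -1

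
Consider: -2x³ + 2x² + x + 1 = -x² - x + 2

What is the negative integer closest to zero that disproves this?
Testing negative integers from -1 downward:
x = -1: LHS = -2·(-1)³ + 2·(-1)² + (-1) + 1 = 4, RHS = -(-1)² - (-1) + 2 = 2; 4 = 2 — FAILS  ← closest negative counterexample to 0

Answer: x = -1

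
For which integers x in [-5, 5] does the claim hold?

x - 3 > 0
Holds for: {4, 5}
Fails for: {-5, -4, -3, -2, -1, 0, 1, 2, 3}

Answer: {4, 5}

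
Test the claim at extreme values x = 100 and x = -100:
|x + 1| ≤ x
x = 100: LHS = |100 + 1| = |101| = 101; 101 ≤ 100 — FAILS
x = -100: LHS = |(-100) + 1| = |-99| = 99; 99 ≤ -100 — FAILS

Answer: No, fails for both x = 100 and x = -100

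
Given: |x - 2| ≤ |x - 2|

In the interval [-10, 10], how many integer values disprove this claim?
Over all integers in [-10, 10], LHS − RHS is largest at x = 0, where it equals 0:
x = 0: LHS = |0 - 2| = |-2| = 2, RHS = |0 - 2| = |-2| = 2; 2 ≤ 2 — holds
At the ends of the range:
x = -10: LHS = |(-10) - 2| = |-12| = 12, RHS = |(-10) - 2| = |-12| = 12; 12 ≤ 12 — holds
x = 10: LHS = |10 - 2| = |8| = 8, RHS = |10 - 2| = |8| = 8; 8 ≤ 8 — holds
Hence LHS − RHS is never positive, i.e. LHS ≤ RHS throughout, so the relation holds for every integer in [-10, 10].

No counterexample appears in that range.

Answer: 0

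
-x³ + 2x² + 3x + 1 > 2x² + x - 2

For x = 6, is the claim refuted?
Substitute x = 6 into the relation:
x = 6: LHS = -6³ + 2·6² + 3·6 + 1 = -125, RHS = 2·6² + 6 - 2 = 76; -125 > 76 — FAILS

Since the claim fails at x = 6, this value is a counterexample.

Answer: Yes, x = 6 is a counterexample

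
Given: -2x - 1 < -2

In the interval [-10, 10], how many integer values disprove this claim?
Counterexamples in [-10, 10]: {-10, -9, -8, -7, -6, -5, -4, -3, -2, -1, 0}.

Counting them gives 11 values.

Answer: 11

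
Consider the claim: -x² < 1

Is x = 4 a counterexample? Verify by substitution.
Substitute x = 4 into the relation:
x = 4: LHS = -4² = -16; -16 < 1 — holds

The relation holds at x = 4, so it is not a counterexample.

Answer: No, x = 4 is not a counterexample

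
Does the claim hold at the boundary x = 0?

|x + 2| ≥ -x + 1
x = 0: LHS = |0 + 2| = |2| = 2, RHS = -0 + 1 = 1; 2 ≥ 1 — holds

The relation is satisfied at x = 0.

Answer: Yes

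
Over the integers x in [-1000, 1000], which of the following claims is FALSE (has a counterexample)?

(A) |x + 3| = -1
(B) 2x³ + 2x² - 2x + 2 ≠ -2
(A) x = 0: LHS = |0 + 3| = |3| = 3; 3 = -1 — FAILS
(B) x = -2: LHS = 2·(-2)³ + 2·(-2)² - 2·(-2) + 2 = -2; -2 ≠ -2 — FAILS

Answer: Both A and B are false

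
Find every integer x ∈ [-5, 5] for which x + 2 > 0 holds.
Holds for: {-1, 0, 1, 2, 3, 4, 5}
Fails for: {-5, -4, -3, -2}

Answer: {-1, 0, 1, 2, 3, 4, 5}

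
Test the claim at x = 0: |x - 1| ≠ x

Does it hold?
x = 0: LHS = |0 - 1| = |-1| = 1; 1 ≠ 0 — holds

The relation is satisfied at x = 0.

Answer: Yes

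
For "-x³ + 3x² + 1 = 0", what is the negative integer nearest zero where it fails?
Testing negative integers from -1 downward:
x = -1: LHS = -(-1)³ + 3·(-1)² + 1 = 5; 5 = 0 — FAILS  ← closest negative counterexample to 0

Answer: x = -1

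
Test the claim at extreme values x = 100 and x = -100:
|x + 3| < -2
x = 100: LHS = |100 + 3| = |103| = 103; 103 < -2 — FAILS
x = -100: LHS = |(-100) + 3| = |-97| = 97; 97 < -2 — FAILS

Answer: No, fails for both x = 100 and x = -100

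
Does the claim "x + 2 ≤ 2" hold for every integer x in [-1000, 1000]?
The claim fails at x = 1:
x = 1: LHS = 1 + 2 = 3; 3 ≤ 2 — FAILS

Because a single integer refutes it, the statement is false.

Answer: False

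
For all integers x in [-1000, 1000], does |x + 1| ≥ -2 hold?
An absolute value is never negative, so the left side is ≥ 0 for every x, while the right side is -2. Tightest case in [-1000, 1000] is x = -1:
x = -1: LHS = |(-1) + 1| = |0| = 0; 0 ≥ -2 — holds
Hence LHS − RHS is never negative, i.e. LHS ≥ RHS throughout, so the relation holds for every integer in [-1000, 1000].

No counterexample exists.

Answer: True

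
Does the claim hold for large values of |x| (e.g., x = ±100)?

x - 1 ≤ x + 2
x = 100: LHS = 100 - 1 = 99, RHS = 100 + 2 = 102; 99 ≤ 102 — holds
x = -100: LHS = (-100) - 1 = -101, RHS = (-100) + 2 = -98; -101 ≤ -98 — holds

Answer: Yes, holds for both x = 100 and x = -100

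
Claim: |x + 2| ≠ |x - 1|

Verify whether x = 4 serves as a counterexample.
Substitute x = 4 into the relation:
x = 4: LHS = |4 + 2| = |6| = 6, RHS = |4 - 1| = |3| = 3; 6 ≠ 3 — holds

The relation holds at x = 4, so it is not a counterexample.

Answer: No, x = 4 is not a counterexample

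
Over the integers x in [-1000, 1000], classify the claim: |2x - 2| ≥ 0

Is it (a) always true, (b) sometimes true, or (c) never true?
An absolute value is never negative, so the left side is ≥ 0 for every x, while the right side is 0. Tightest case in [-1000, 1000] is x = 1:
x = 1: LHS = |2·1 - 2| = |0| = 0; 0 ≥ 0 — holds
Hence LHS − RHS is never negative, i.e. LHS ≥ RHS throughout, so the relation holds for every integer in [-1000, 1000].

No counterexample exists.

Answer: Always true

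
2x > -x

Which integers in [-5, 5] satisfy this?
Holds for: {1, 2, 3, 4, 5}
Fails for: {-5, -4, -3, -2, -1, 0}

Answer: {1, 2, 3, 4, 5}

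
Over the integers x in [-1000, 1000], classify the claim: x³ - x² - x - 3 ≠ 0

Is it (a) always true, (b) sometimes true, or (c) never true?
Track d = LHS − RHS over the integers in [-1000, 1000]. Equality would need d = 0, but d changes sign only between consecutive integers, jumping over 0:
x = 2: LHS = 2³ - 2² - 2 - 3 = -1; -1 ≠ 0 — holds  (d = -1)
x = 3: LHS = 3³ - 3² - 3 - 3 = 12; 12 ≠ 0 — holds  (d = 12)
Away from these crossings d keeps a constant sign, and checking every integer in [-1000, 1000] confirms d ≠ 0 throughout. Hence the two sides are never equal, so the relation holds for every integer in [-1000, 1000].

No counterexample exists.

Answer: Always true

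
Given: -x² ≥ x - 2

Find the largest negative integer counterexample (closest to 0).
Testing negative integers from -1 downward:
x = -1: LHS = -(-1)² = -1, RHS = (-1) - 2 = -3; -1 ≥ -3 — holds
x = -2: LHS = -(-2)² = -4, RHS = (-2) - 2 = -4; -4 ≥ -4 — holds
x = -3: LHS = -(-3)² = -9, RHS = (-3) - 2 = -5; -9 ≥ -5 — FAILS  ← closest negative counterexample to 0

Answer: x = -3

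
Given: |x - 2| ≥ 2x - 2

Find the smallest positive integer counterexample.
Testing positive integers:
x = 1: LHS = |1 - 2| = |-1| = 1, RHS = 2·1 - 2 = 0; 1 ≥ 0 — holds
x = 2: LHS = |2 - 2| = |0| = 0, RHS = 2·2 - 2 = 2; 0 ≥ 2 — FAILS  ← smallest positive counterexample

Answer: x = 2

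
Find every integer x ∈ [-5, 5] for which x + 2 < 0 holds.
Holds for: {-5, -4, -3}
Fails for: {-2, -1, 0, 1, 2, 3, 4, 5}

Answer: {-5, -4, -3}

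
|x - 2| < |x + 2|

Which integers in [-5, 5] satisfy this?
Holds for: {1, 2, 3, 4, 5}
Fails for: {-5, -4, -3, -2, -1, 0}

Answer: {1, 2, 3, 4, 5}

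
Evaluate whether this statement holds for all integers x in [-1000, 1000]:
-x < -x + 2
Over all integers in [-1000, 1000], LHS − RHS is largest at x = 0, where it equals -2:
x = 0: LHS = -0 = 0, RHS = -0 + 2 = 2; 0 < 2 — holds
At the ends of the range:
x = -1000: LHS = -(-1000) = 1000, RHS = -(-1000) + 2 = 1002; 1000 < 1002 — holds
x = 1000: RHS = -1000 + 2 = -998; -1000 < -998 — holds
Hence LHS − RHS is never zero or positive, i.e. LHS < RHS throughout, so the relation holds for every integer in [-1000, 1000].

No counterexample exists.

Answer: True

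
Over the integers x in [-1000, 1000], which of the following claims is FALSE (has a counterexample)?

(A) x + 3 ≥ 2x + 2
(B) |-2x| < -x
(A) x = 2: LHS = 2 + 3 = 5, RHS = 2·2 + 2 = 6; 5 ≥ 6 — FAILS
(B) x = 0: LHS = |-2·0| = |0| = 0, RHS = -0 = 0; 0 < 0 — FAILS

Answer: Both A and B are false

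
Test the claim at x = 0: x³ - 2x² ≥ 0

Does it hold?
x = 0: LHS = 0³ - 2·0² = 0; 0 ≥ 0 — holds

The relation is satisfied at x = 0.

Answer: Yes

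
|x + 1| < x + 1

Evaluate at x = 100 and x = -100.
x = 100: LHS = |100 + 1| = |101| = 101, RHS = 100 + 1 = 101; 101 < 101 — FAILS
x = -100: LHS = |(-100) + 1| = |-99| = 99, RHS = (-100) + 1 = -99; 99 < -99 — FAILS

Answer: No, fails for both x = 100 and x = -100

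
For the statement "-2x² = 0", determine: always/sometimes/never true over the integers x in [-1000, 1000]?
Holds at x = 0: LHS = -2·0² = 0; 0 = 0 — holds
Fails at x = 1: LHS = -2·1² = -2; -2 = 0 — FAILS
It is satisfied by some integers in the range but not all.

Answer: Sometimes true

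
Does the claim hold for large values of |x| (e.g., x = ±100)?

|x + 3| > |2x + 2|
x = 100: LHS = |100 + 3| = |103| = 103, RHS = |2·100 + 2| = |202| = 202; 103 > 202 — FAILS
x = -100: LHS = |(-100) + 3| = |-97| = 97, RHS = |2·(-100) + 2| = |-198| = 198; 97 > 198 — FAILS

Answer: No, fails for both x = 100 and x = -100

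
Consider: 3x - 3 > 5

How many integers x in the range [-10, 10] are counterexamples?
Counterexamples in [-10, 10]: {-10, -9, -8, -7, -6, -5, -4, -3, -2, -1, 0, 1, 2}.

Counting them gives 13 values.

Answer: 13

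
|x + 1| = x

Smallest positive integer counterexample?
Testing positive integers:
x = 1: LHS = |1 + 1| = |2| = 2; 2 = 1 — FAILS  ← smallest positive counterexample

Answer: x = 1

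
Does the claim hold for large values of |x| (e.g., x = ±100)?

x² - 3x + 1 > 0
x = 100: LHS = 100² - 3·100 + 1 = 9701; 9701 > 0 — holds
x = -100: LHS = (-100)² - 3·(-100) + 1 = 10301; 10301 > 0 — holds

Answer: Yes, holds for both x = 100 and x = -100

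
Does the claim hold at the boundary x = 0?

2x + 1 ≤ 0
x = 0: LHS = 2·0 + 1 = 1; 1 ≤ 0 — FAILS

The relation fails at x = 0, so x = 0 is a counterexample.

Answer: No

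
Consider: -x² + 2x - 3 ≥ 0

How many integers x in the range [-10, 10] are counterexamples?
Counterexamples in [-10, 10]: {-10, -9, -8, -7, -6, -5, -4, -3, -2, -1, 0, 1, 2, 3, 4, 5, 6, 7, 8, 9, 10}.

Counting them gives 21 values.

Answer: 21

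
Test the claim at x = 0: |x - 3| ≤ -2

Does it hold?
x = 0: LHS = |0 - 3| = |-3| = 3; 3 ≤ -2 — FAILS

The relation fails at x = 0, so x = 0 is a counterexample.

Answer: No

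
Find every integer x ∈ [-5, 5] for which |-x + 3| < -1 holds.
An absolute value is never negative, so the left side is ≥ 0 for every x, while the right side is -1. Tightest case in [-5, 5] is x = 3:
x = 3: LHS = |-3 + 3| = |0| = 0; 0 < -1 — FAILS
Hence LHS − RHS is never negative, i.e. LHS ≥ RHS throughout, so the claimed relation (<) fails for every integer in [-5, 5].

Answer: None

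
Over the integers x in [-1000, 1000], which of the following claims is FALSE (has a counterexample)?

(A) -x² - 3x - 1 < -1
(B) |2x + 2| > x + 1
(A) x = 0: LHS = -0² - 3·0 - 1 = -1; -1 < -1 — FAILS
(B) x = -1: LHS = |2·(-1) + 2| = |0| = 0, RHS = (-1) + 1 = 0; 0 > 0 — FAILS

Answer: Both A and B are false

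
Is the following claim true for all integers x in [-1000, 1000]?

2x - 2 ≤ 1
The claim fails at x = 2:
x = 2: LHS = 2·2 - 2 = 2; 2 ≤ 1 — FAILS

Because a single integer refutes it, the statement is false.

Answer: False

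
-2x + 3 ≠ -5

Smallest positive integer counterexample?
Testing positive integers:
x = 1: LHS = -2·1 + 3 = 1; 1 ≠ -5 — holds
x = 2: LHS = -2·2 + 3 = -1; -1 ≠ -5 — holds
x = 3: LHS = -2·3 + 3 = -3; -3 ≠ -5 — holds
x = 4: LHS = -2·4 + 3 = -5; -5 ≠ -5 — FAILS  ← smallest positive counterexample

Answer: x = 4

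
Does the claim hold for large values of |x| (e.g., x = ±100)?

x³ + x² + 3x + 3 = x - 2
x = 100: LHS = 100³ + 100² + 3·100 + 3 = 1010303, RHS = 100 - 2 = 98; 1010303 = 98 — FAILS
x = -100: LHS = (-100)³ + (-100)² + 3·(-100) + 3 = -990297, RHS = (-100) - 2 = -102; -990297 = -102 — FAILS

Answer: No, fails for both x = 100 and x = -100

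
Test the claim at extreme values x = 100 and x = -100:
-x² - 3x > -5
x = 100: LHS = -100² - 3·100 = -10300; -10300 > -5 — FAILS
x = -100: LHS = -(-100)² - 3·(-100) = -9700; -9700 > -5 — FAILS

Answer: No, fails for both x = 100 and x = -100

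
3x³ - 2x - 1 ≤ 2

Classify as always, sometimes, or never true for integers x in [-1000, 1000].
Holds at x = 0: LHS = 3·0³ - 2·0 - 1 = -1; -1 ≤ 2 — holds
Fails at x = 2: LHS = 3·2³ - 2·2 - 1 = 19; 19 ≤ 2 — FAILS
It is satisfied by some integers in the range but not all.

Answer: Sometimes true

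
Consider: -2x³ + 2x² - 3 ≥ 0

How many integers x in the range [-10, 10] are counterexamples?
Counterexamples in [-10, 10]: {0, 1, 2, 3, 4, 5, 6, 7, 8, 9, 10}.

Counting them gives 11 values.

Answer: 11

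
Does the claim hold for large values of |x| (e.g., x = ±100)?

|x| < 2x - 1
x = 100: LHS = |100| = 100, RHS = 2·100 - 1 = 199; 100 < 199 — holds
x = -100: LHS = |-100| = 100, RHS = 2·(-100) - 1 = -201; 100 < -201 — FAILS

Answer: Partially: holds for x = 100, fails for x = -100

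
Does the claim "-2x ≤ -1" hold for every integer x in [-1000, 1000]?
The claim fails at x = 0:
x = 0: LHS = -2·0 = 0; 0 ≤ -1 — FAILS

Because a single integer refutes it, the statement is false.

Answer: False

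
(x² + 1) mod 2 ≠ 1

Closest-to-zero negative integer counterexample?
Testing negative integers from -1 downward:
x = -1: LHS = ((-1)² + 1) mod 2 = 2 mod 2 = 0; 0 ≠ 1 — holds
x = -2: LHS = ((-2)² + 1) mod 2 = 5 mod 2 = 1; 1 ≠ 1 — FAILS  ← closest negative counterexample to 0

Answer: x = -2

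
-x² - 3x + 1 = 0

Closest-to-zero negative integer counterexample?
Testing negative integers from -1 downward:
x = -1: LHS = -(-1)² - 3·(-1) + 1 = 3; 3 = 0 — FAILS  ← closest negative counterexample to 0

Answer: x = -1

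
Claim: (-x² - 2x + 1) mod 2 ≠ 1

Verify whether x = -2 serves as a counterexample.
Substitute x = -2 into the relation:
x = -2: LHS = (-(-2)² - 2·(-2) + 1) mod 2 = 1 mod 2 = 1; 1 ≠ 1 — FAILS

Since the claim fails at x = -2, this value is a counterexample.

Answer: Yes, x = -2 is a counterexample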